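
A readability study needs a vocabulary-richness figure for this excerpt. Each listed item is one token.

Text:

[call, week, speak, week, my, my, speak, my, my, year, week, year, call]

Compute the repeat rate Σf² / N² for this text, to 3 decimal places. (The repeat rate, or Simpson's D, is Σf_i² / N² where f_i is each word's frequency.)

Frequencies: my:4, week:3, call:2, speak:2, year:2
Σf² = 37; N² = 169
Repeat rate = 37 / 169 = 0.219

0.219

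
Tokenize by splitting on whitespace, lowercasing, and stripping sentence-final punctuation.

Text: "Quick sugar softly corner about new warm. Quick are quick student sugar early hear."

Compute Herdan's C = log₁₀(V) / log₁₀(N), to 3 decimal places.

0.909

N = 14, V = 11.
log₁₀(V) = 1.041393, log₁₀(N) = 1.146128
C = 1.041393 / 1.146128 = 0.909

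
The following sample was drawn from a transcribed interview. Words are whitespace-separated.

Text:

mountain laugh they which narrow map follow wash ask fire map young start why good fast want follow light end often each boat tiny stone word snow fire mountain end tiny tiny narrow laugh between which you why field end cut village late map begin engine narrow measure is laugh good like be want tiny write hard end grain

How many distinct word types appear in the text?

Distinct types: {ask, be, begin, between, boat, cut, each, end, engine, fast, field, fire, follow, good, grain, hard, is, late, laugh, light, like, map, measure, mountain, narrow, often, snow, start, stone, they, tiny, village, want, wash, which, why, word, write, you, young}
V = 40

40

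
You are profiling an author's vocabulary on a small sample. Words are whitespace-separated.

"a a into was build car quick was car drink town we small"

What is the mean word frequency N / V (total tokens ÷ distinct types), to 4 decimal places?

N = 13 tokens, V = 10 types.
Mean frequency = N / V = 13 / 10 = 1.3000

1.3000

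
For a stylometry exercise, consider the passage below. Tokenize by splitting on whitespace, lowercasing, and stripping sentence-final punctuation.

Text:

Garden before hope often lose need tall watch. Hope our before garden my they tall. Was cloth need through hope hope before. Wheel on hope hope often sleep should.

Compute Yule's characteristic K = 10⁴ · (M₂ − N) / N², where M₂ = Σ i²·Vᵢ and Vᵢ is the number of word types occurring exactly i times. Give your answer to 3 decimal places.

Frequencies: hope:6, before:3, garden:2, often:2, need:2, tall:2, lose:1, watch:1, our:1, my:1, they:1, was:1, cloth:1, through:1, wheel:1, on:1, sleep:1, should:1
N = 29. Frequency spectrum: V_1=12, V_2=4, V_3=1, V_6=1
M₂ = 1²·12 + 2²·4 + 3²·1 + 6²·1 = 73
K = 10000 × (73 − 29) / 29² = 523.187

523.187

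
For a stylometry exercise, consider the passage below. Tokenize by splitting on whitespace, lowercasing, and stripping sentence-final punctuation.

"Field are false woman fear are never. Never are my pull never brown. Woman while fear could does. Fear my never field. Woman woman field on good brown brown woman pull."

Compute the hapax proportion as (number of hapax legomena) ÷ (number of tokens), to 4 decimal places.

0.1935

Frequencies: woman:5, never:4, field:3, are:3, fear:3, brown:3, my:2, pull:2, false:1, while:1, could:1, does:1, on:1, good:1
Hapax count = 6; token count = 31.
Ratio = 6 / 31 = 0.1935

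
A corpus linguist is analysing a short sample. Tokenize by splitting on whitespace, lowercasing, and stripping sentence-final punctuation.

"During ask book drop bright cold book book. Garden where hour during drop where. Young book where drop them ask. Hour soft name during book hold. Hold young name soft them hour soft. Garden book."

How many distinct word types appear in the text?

Distinct types: {ask, book, bright, cold, drop, during, garden, hold, hour, name, soft, them, where, young}
V = 14

14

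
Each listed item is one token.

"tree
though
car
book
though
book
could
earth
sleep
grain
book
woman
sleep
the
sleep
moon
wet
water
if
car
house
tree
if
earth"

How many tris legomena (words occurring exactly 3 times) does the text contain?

Frequencies: book:3, sleep:3, tree:2, though:2, car:2, earth:2, if:2, could:1, grain:1, woman:1, the:1, moon:1, wet:1, water:1, house:1
Words with frequency 3: book, sleep

2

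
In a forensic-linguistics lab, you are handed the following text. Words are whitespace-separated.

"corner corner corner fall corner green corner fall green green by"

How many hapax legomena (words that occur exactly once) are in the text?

1

Frequencies: corner:5, green:3, fall:2, by:1
Hapax (freq=1): by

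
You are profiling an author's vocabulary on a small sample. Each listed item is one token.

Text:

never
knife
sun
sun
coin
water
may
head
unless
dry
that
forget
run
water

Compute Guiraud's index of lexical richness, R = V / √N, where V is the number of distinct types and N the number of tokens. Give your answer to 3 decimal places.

3.207

N = 14, V = 12.
√N = 3.741657
R = 12 / 3.741657 = 3.207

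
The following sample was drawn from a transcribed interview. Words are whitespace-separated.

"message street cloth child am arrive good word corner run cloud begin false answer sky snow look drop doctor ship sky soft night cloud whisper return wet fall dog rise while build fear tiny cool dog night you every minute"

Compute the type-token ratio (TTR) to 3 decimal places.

0.900

N = 40 tokens, V = 36 types.
TTR = V / N = 36 / 40 = 0.900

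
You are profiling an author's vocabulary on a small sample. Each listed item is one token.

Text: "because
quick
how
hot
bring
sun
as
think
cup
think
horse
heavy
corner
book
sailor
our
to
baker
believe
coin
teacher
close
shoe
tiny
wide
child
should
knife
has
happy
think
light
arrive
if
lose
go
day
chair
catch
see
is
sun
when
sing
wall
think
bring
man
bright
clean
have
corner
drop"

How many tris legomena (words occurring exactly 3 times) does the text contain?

Frequencies: think:4, bring:2, sun:2, corner:2, because:1, quick:1, how:1, hot:1, as:1, cup:1, horse:1, heavy:1, book:1, sailor:1, our:1, to:1, baker:1, believe:1, coin:1, teacher:1, … (27 more, each freq 1)
Words with frequency 3: (none)

0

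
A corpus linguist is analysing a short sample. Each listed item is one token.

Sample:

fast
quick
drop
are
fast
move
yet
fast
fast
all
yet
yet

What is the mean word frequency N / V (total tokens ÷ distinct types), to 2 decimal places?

N = 12 tokens, V = 7 types.
Mean frequency = N / V = 12 / 7 = 1.71

1.71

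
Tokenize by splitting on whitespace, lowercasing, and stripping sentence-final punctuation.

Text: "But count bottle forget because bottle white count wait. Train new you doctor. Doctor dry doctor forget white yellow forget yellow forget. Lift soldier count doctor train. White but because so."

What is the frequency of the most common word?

4

Frequencies: forget:4, doctor:4, count:3, white:3, but:2, bottle:2, because:2, train:2, yellow:2, wait:1, new:1, you:1, dry:1, lift:1, soldier:1, so:1
Most common: 'forget' with frequency 4.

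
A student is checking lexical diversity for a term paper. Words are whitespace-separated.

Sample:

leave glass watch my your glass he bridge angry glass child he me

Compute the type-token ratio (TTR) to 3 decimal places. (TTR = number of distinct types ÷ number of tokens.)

0.769

N = 13 tokens, V = 10 types.
TTR = V / N = 10 / 13 = 0.769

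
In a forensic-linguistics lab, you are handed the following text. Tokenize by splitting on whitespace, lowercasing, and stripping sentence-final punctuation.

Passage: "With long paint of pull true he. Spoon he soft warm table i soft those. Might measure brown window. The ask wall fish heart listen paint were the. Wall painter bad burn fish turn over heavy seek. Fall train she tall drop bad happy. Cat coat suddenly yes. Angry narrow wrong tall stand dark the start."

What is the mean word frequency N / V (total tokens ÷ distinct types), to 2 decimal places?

1.19

N = 56 tokens, V = 47 types.
Mean frequency = N / V = 56 / 47 = 1.19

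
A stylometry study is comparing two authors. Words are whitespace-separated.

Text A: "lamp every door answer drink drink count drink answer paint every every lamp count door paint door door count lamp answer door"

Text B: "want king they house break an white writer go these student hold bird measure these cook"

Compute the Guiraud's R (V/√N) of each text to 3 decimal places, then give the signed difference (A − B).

A: V=7, N=22, R=1.492
B: V=15, N=16, R=3.750
Difference = 1.492 − 3.750 = -2.258

-2.258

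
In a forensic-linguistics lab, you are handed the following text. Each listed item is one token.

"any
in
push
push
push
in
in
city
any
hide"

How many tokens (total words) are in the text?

Tokens: any, in, push, push, push, in, in, city, any, hide
N = 10

10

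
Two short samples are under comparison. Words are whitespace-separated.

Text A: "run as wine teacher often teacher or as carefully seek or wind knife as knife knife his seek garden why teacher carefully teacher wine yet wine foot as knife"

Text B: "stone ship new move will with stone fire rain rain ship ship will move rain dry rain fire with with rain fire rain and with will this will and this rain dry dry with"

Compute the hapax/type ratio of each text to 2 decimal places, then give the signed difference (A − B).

A: hapax=8, V=15, ratio=0.53
B: hapax=1, V=11, ratio=0.09
Difference = 0.53 − 0.09 = 0.44

0.44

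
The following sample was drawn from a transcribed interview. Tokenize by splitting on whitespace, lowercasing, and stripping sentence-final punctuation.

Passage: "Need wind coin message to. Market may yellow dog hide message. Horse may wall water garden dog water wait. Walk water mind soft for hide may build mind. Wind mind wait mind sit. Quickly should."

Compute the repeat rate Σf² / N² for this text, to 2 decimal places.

0.06

Frequencies: mind:4, may:3, water:3, wind:2, message:2, dog:2, hide:2, wait:2, need:1, coin:1, to:1, market:1, yellow:1, horse:1, wall:1, garden:1, walk:1, soft:1, for:1, build:1, … (3 more, each freq 1)
Σf² = 69; N² = 1225
Repeat rate = 69 / 1225 = 0.06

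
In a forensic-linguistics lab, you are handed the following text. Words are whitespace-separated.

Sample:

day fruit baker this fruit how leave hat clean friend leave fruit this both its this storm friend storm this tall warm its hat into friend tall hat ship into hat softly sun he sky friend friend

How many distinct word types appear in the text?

20

Distinct types: {baker, both, clean, day, friend, fruit, hat, he, how, into, its, leave, ship, sky, softly, storm, sun, tall, this, warm}
V = 20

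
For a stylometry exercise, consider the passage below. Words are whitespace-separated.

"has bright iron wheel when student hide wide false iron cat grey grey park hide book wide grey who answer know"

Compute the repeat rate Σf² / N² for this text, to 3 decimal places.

0.075

Frequencies: grey:3, iron:2, hide:2, wide:2, has:1, bright:1, wheel:1, when:1, student:1, false:1, cat:1, park:1, book:1, who:1, answer:1, know:1
Σf² = 33; N² = 441
Repeat rate = 33 / 441 = 0.075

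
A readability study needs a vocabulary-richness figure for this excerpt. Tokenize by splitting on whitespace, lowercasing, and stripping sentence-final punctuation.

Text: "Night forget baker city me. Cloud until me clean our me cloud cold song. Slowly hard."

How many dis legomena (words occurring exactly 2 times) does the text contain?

1

Frequencies: me:3, cloud:2, night:1, forget:1, baker:1, city:1, until:1, clean:1, our:1, cold:1, song:1, slowly:1, hard:1
Words with frequency 2: cloud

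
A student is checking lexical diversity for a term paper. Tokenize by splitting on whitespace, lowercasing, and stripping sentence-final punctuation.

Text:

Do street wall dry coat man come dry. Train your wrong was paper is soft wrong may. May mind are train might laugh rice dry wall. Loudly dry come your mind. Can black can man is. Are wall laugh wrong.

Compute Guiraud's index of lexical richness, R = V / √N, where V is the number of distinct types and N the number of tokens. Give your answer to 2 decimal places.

N = 40, V = 23.
√N = 6.324555
R = 23 / 6.324555 = 3.64

3.64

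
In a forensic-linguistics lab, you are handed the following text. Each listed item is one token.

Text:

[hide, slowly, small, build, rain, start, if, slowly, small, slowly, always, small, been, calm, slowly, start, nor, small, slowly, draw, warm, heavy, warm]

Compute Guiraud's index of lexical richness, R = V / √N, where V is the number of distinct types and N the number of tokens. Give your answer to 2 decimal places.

2.92

N = 23, V = 14.
√N = 4.795832
R = 14 / 4.795832 = 2.92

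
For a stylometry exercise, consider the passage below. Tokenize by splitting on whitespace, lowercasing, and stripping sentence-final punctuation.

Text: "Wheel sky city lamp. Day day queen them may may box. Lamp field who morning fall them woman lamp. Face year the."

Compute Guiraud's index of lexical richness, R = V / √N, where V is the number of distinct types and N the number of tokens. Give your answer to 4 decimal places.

3.6244

N = 22, V = 17.
√N = 4.690416
R = 17 / 4.690416 = 3.6244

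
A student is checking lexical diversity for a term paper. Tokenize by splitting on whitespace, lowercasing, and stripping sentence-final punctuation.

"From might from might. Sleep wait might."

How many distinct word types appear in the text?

Distinct types: {from, might, sleep, wait}
V = 4

4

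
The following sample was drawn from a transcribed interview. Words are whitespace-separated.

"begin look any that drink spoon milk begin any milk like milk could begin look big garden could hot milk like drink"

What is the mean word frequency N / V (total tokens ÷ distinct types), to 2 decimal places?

1.83

N = 22 tokens, V = 12 types.
Mean frequency = N / V = 22 / 12 = 1.83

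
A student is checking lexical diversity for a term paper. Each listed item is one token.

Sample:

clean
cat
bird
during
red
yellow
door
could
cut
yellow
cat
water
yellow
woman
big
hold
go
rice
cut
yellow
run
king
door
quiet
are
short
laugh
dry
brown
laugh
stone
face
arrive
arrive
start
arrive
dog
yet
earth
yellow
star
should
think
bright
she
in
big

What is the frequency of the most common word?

Frequencies: yellow:5, arrive:3, cat:2, door:2, cut:2, big:2, laugh:2, clean:1, bird:1, during:1, red:1, could:1, water:1, woman:1, hold:1, go:1, rice:1, run:1, king:1, quiet:1, … (16 more, each freq 1)
Most common: 'yellow' with frequency 5.

5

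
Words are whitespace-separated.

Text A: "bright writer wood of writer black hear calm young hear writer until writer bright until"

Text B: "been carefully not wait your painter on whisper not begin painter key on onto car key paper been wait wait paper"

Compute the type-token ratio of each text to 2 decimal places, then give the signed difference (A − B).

TTR(A) = 9/15 = 0.60
TTR(B) = 13/21 = 0.62
Difference = 0.60 − 0.62 = -0.02

-0.02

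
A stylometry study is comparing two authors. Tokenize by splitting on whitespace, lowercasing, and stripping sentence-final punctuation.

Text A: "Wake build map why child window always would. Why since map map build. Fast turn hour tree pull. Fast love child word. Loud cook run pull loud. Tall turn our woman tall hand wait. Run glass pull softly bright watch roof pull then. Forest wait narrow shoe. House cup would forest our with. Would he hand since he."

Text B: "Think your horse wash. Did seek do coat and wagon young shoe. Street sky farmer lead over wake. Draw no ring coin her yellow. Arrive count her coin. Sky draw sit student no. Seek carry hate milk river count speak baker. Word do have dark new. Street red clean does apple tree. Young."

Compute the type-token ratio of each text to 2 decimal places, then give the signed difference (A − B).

TTR(A) = 37/58 = 0.64
TTR(B) = 43/53 = 0.81
Difference = 0.64 − 0.81 = -0.17

-0.17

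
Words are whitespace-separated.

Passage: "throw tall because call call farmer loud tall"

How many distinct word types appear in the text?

Distinct types: {because, call, farmer, loud, tall, throw}
V = 6

6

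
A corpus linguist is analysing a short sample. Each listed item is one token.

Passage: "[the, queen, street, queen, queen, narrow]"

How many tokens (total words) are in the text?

6

Tokens: the, queen, street, queen, queen, narrow
N = 6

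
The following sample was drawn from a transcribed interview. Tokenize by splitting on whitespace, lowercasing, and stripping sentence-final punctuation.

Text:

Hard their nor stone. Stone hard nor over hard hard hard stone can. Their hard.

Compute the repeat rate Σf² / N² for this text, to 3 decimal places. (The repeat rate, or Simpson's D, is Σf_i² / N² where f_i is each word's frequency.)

0.244

Frequencies: hard:6, stone:3, their:2, nor:2, over:1, can:1
Σf² = 55; N² = 225
Repeat rate = 55 / 225 = 0.244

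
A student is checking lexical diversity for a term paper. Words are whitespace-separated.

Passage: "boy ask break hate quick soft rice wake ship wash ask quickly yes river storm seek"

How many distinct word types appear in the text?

Distinct types: {ask, boy, break, hate, quick, quickly, rice, river, seek, ship, soft, storm, wake, wash, yes}
V = 15

15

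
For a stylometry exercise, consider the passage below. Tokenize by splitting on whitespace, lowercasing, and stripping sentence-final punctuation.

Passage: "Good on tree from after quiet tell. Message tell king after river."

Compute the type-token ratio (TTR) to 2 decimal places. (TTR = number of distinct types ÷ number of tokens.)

N = 12 tokens, V = 10 types.
TTR = V / N = 10 / 12 = 0.83

0.83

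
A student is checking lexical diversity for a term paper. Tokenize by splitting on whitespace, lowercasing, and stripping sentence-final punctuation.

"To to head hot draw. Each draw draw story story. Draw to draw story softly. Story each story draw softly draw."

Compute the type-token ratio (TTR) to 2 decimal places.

0.33

N = 21 tokens, V = 7 types.
TTR = V / N = 7 / 21 = 0.33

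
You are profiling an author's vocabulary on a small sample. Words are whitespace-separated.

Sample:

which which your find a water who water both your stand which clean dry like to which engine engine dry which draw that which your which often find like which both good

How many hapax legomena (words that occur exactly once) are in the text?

Frequencies: which:8, your:3, find:2, water:2, both:2, dry:2, like:2, engine:2, a:1, who:1, stand:1, clean:1, to:1, draw:1, that:1, often:1, good:1
Hapax (freq=1): a, clean, draw, good, often, stand, that, to, who

9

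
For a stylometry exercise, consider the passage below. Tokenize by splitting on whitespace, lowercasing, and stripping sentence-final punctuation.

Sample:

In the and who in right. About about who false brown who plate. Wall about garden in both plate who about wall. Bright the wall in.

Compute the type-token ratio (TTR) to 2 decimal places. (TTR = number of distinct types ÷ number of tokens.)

0.50

N = 26 tokens, V = 13 types.
TTR = V / N = 13 / 26 = 0.50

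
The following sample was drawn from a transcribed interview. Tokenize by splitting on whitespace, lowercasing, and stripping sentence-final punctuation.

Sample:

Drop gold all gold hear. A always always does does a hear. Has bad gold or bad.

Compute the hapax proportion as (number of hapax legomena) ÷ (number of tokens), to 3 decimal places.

0.235

Frequencies: gold:3, hear:2, a:2, always:2, does:2, bad:2, drop:1, all:1, has:1, or:1
Hapax count = 4; token count = 17.
Ratio = 4 / 17 = 0.235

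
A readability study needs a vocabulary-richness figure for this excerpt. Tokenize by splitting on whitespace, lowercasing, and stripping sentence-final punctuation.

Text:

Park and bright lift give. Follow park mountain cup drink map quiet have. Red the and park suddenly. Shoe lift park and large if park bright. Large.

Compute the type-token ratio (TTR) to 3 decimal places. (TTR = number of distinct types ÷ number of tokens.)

N = 27 tokens, V = 18 types.
TTR = V / N = 18 / 27 = 0.667

0.667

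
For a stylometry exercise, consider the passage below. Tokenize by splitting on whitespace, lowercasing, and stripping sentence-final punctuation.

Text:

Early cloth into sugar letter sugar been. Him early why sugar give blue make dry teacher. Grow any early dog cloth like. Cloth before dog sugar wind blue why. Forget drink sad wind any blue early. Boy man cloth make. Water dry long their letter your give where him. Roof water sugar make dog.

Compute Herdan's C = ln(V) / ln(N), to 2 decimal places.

N = 54, V = 30.
ln(V) = 3.401197, ln(N) = 3.988984
C = 3.401197 / 3.988984 = 0.85

0.85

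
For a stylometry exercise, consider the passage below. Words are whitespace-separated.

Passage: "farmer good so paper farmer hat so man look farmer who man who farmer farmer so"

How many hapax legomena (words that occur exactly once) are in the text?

4

Frequencies: farmer:5, so:3, man:2, who:2, good:1, paper:1, hat:1, look:1
Hapax (freq=1): good, hat, look, paper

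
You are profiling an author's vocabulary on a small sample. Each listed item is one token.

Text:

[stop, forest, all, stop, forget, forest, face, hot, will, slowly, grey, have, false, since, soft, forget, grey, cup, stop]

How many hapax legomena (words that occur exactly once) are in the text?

10

Frequencies: stop:3, forest:2, forget:2, grey:2, all:1, face:1, hot:1, will:1, slowly:1, have:1, false:1, since:1, soft:1, cup:1
Hapax (freq=1): all, cup, face, false, have, hot, since, slowly, soft, will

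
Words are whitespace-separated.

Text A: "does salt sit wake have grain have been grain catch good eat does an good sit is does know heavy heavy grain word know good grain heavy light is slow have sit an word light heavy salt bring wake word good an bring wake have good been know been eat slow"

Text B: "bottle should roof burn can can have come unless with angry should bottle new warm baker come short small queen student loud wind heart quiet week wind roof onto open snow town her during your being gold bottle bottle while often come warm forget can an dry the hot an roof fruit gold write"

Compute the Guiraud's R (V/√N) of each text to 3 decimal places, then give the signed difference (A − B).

-2.922

A: V=18, N=51, R=2.521
B: V=40, N=54, R=5.443
Difference = 2.521 − 5.443 = -2.922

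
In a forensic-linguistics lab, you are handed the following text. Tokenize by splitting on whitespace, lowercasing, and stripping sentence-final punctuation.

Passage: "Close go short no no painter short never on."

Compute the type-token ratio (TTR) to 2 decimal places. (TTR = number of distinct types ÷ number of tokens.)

0.78

N = 9 tokens, V = 7 types.
TTR = V / N = 7 / 9 = 0.78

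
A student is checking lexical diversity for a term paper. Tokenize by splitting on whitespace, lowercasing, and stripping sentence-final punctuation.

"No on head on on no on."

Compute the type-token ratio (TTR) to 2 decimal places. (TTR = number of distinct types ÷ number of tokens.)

0.43

N = 7 tokens, V = 3 types.
TTR = V / N = 3 / 7 = 0.43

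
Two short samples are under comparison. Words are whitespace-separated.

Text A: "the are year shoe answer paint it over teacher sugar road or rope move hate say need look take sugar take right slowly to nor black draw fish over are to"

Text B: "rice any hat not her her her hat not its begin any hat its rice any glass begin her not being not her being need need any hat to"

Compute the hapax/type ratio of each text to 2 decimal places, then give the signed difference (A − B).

A: hapax=21, V=26, ratio=0.81
B: hapax=2, V=11, ratio=0.18
Difference = 0.81 − 0.18 = 0.63

0.63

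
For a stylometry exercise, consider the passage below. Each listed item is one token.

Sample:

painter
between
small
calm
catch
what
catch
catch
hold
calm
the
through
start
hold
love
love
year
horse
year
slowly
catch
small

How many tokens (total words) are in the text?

22

Tokens: painter, between, small, calm, catch, what, catch, catch, hold, calm, the, through, start, hold, love, love, year, horse, year, slowly, catch, small
N = 22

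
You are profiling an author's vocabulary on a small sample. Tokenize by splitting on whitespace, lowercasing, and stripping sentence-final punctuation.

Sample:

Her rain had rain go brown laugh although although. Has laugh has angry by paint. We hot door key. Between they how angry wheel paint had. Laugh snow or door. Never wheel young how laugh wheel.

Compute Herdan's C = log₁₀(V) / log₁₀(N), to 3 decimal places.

0.875

N = 36, V = 23.
log₁₀(V) = 1.361728, log₁₀(N) = 1.556303
C = 1.361728 / 1.556303 = 0.875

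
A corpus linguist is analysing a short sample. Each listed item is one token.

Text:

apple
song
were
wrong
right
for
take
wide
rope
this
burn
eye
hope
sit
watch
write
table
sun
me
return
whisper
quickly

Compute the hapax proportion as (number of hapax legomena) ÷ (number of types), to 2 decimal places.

Frequencies: apple:1, song:1, were:1, wrong:1, right:1, for:1, take:1, wide:1, rope:1, this:1, burn:1, eye:1, hope:1, sit:1, watch:1, write:1, table:1, sun:1, me:1, return:1, … (2 more, each freq 1)
Hapax count = 22; type count = 22.
Ratio = 22 / 22 = 1.00

1.00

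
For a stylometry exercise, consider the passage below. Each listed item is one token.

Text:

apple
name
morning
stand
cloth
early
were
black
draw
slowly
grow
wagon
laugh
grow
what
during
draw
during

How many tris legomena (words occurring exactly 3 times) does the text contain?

Frequencies: draw:2, grow:2, during:2, apple:1, name:1, morning:1, stand:1, cloth:1, early:1, were:1, black:1, slowly:1, wagon:1, laugh:1, what:1
Words with frequency 3: (none)

0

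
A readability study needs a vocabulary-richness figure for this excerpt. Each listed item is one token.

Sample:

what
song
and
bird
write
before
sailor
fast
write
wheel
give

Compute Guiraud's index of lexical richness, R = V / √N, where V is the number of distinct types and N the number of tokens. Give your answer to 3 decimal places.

N = 11, V = 10.
√N = 3.316625
R = 10 / 3.316625 = 3.015

3.015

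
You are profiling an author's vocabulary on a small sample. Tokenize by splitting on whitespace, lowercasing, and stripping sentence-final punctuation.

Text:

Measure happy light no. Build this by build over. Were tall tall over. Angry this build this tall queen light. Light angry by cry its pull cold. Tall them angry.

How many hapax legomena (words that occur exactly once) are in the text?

10

Frequencies: tall:4, light:3, build:3, this:3, angry:3, by:2, over:2, measure:1, happy:1, no:1, were:1, queen:1, cry:1, its:1, pull:1, cold:1, them:1
Hapax (freq=1): cold, cry, happy, its, measure, no, pull, queen, them, were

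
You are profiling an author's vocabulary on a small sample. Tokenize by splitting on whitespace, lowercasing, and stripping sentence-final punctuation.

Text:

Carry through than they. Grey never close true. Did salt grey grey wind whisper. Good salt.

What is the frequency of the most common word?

Frequencies: grey:3, salt:2, carry:1, through:1, than:1, they:1, never:1, close:1, true:1, did:1, wind:1, whisper:1, good:1
Most common: 'grey' with frequency 3.

3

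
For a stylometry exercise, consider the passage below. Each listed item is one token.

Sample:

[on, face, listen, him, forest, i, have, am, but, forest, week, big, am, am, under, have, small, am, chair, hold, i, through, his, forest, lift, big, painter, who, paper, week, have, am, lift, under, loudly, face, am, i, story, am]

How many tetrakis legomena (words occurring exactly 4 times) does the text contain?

Frequencies: am:7, forest:3, i:3, have:3, face:2, week:2, big:2, under:2, lift:2, on:1, listen:1, him:1, but:1, small:1, chair:1, hold:1, through:1, his:1, painter:1, who:1, … (3 more, each freq 1)
Words with frequency 4: (none)

0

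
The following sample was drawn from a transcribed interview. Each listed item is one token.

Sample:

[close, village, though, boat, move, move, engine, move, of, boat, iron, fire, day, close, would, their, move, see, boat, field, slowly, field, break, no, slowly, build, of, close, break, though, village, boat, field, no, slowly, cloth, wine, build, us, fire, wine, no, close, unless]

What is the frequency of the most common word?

Frequencies: close:4, boat:4, move:4, field:3, slowly:3, no:3, village:2, though:2, of:2, fire:2, break:2, build:2, wine:2, engine:1, iron:1, day:1, would:1, their:1, see:1, cloth:1, … (2 more, each freq 1)
Most common: 'close' with frequency 4.

4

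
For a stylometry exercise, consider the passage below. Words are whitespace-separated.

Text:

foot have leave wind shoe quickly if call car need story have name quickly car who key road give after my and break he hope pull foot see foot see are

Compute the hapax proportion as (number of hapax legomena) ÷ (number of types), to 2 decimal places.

Frequencies: foot:3, have:2, quickly:2, car:2, see:2, leave:1, wind:1, shoe:1, if:1, call:1, need:1, story:1, name:1, who:1, key:1, road:1, give:1, after:1, my:1, and:1, … (5 more, each freq 1)
Hapax count = 20; type count = 25.
Ratio = 20 / 25 = 0.80

0.80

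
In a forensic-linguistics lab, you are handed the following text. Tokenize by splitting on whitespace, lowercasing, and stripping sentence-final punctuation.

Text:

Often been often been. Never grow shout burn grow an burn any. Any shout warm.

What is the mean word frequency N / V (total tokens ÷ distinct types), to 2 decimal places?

N = 15 tokens, V = 9 types.
Mean frequency = N / V = 15 / 9 = 1.67

1.67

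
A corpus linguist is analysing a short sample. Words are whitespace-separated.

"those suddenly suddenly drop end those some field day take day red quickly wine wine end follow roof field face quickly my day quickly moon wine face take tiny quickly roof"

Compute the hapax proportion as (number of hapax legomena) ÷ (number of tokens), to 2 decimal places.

0.23

Frequencies: quickly:4, day:3, wine:3, those:2, suddenly:2, end:2, field:2, take:2, roof:2, face:2, drop:1, some:1, red:1, follow:1, my:1, moon:1, tiny:1
Hapax count = 7; token count = 31.
Ratio = 7 / 31 = 0.23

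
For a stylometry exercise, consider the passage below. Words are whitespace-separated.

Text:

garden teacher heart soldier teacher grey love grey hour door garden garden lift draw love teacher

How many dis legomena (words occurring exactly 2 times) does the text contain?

2

Frequencies: garden:3, teacher:3, grey:2, love:2, heart:1, soldier:1, hour:1, door:1, lift:1, draw:1
Words with frequency 2: grey, love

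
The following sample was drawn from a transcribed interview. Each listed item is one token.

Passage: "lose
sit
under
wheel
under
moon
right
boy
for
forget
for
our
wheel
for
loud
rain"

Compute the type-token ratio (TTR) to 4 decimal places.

0.7500

N = 16 tokens, V = 12 types.
TTR = V / N = 12 / 16 = 0.7500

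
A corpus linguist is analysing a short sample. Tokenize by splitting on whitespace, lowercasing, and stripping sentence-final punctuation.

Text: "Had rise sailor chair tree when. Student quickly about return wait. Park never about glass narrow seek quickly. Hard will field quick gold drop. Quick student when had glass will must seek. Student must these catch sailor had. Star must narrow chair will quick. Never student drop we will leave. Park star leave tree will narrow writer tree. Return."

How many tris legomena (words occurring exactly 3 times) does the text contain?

Frequencies: will:5, student:4, had:3, tree:3, narrow:3, quick:3, must:3, sailor:2, chair:2, when:2, quickly:2, about:2, return:2, park:2, never:2, glass:2, seek:2, drop:2, star:2, leave:2, … (9 more, each freq 1)
Words with frequency 3: had, must, narrow, quick, tree

5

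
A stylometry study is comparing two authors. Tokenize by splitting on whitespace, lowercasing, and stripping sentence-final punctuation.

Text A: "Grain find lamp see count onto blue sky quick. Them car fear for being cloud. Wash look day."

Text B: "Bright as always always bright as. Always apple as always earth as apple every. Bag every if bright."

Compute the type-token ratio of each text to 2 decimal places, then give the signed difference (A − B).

0.56

TTR(A) = 18/18 = 1.00
TTR(B) = 8/18 = 0.44
Difference = 1.00 − 0.44 = 0.56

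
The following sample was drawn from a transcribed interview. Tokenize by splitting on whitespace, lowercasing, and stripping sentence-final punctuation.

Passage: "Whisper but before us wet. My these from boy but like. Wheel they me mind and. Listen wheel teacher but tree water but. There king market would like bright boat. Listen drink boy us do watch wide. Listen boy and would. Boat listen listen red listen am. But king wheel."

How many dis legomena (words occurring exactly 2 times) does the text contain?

6

Frequencies: listen:6, but:5, boy:3, wheel:3, us:2, like:2, and:2, king:2, would:2, boat:2, whisper:1, before:1, wet:1, my:1, these:1, from:1, they:1, me:1, mind:1, teacher:1, … (11 more, each freq 1)
Words with frequency 2: and, boat, king, like, us, would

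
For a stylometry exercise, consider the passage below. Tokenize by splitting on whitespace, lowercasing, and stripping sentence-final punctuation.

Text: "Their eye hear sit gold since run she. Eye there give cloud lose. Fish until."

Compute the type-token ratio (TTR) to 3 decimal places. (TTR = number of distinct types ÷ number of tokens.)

0.933

N = 15 tokens, V = 14 types.
TTR = V / N = 14 / 15 = 0.933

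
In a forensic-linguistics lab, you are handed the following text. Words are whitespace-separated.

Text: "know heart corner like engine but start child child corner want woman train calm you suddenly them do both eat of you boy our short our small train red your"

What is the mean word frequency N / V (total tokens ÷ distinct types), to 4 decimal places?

1.2000

N = 30 tokens, V = 25 types.
Mean frequency = N / V = 30 / 25 = 1.2000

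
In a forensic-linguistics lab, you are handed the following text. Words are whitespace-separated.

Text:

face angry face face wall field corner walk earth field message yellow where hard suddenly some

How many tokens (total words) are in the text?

16

Tokens: face, angry, face, face, wall, field, corner, walk, earth, field, message, yellow, where, hard, suddenly, some
N = 16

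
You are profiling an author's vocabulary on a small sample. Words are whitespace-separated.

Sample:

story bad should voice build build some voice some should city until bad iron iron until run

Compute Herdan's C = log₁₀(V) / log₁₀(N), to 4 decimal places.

0.8127

N = 17, V = 10.
log₁₀(V) = 1.000000, log₁₀(N) = 1.230449
C = 1.000000 / 1.230449 = 0.8127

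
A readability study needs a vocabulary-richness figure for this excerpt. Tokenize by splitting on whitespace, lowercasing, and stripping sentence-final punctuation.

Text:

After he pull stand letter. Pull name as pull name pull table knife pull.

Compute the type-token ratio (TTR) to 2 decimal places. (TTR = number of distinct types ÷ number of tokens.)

N = 14 tokens, V = 9 types.
TTR = V / N = 9 / 14 = 0.64

0.64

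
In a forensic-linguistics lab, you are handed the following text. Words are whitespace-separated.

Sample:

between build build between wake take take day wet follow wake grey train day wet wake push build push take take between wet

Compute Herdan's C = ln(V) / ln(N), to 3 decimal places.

0.734

N = 23, V = 10.
ln(V) = 2.302585, ln(N) = 3.135494
C = 2.302585 / 3.135494 = 0.734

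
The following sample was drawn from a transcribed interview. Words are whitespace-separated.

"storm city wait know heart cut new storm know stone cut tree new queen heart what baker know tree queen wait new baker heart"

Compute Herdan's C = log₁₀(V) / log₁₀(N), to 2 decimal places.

0.78

N = 24, V = 12.
log₁₀(V) = 1.079181, log₁₀(N) = 1.380211
C = 1.079181 / 1.380211 = 0.78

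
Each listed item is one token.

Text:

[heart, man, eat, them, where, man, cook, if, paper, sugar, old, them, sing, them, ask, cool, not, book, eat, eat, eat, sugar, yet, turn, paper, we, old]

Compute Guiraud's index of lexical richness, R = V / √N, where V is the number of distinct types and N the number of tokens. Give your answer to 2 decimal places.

3.46

N = 27, V = 18.
√N = 5.196152
R = 18 / 5.196152 = 3.46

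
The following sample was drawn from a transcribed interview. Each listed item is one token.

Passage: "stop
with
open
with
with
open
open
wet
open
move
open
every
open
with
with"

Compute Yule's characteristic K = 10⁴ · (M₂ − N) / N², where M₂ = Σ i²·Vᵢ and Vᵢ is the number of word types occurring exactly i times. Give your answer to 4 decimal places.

Frequencies: open:6, with:5, stop:1, wet:1, move:1, every:1
N = 15. Frequency spectrum: V_1=4, V_5=1, V_6=1
M₂ = 1²·4 + 5²·1 + 6²·1 = 65
K = 10000 × (65 − 15) / 15² = 2222.2222

2222.2222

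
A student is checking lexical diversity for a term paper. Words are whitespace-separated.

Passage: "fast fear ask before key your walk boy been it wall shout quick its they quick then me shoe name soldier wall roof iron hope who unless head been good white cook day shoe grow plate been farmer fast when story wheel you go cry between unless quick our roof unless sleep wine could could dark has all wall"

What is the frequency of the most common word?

3

Frequencies: been:3, wall:3, quick:3, unless:3, fast:2, shoe:2, roof:2, could:2, fear:1, ask:1, before:1, key:1, your:1, walk:1, boy:1, it:1, shout:1, its:1, they:1, then:1, … (27 more, each freq 1)
Most common: 'been' with frequency 3.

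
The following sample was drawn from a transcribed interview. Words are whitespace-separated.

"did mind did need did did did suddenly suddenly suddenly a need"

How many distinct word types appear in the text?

Distinct types: {a, did, mind, need, suddenly}
V = 5

5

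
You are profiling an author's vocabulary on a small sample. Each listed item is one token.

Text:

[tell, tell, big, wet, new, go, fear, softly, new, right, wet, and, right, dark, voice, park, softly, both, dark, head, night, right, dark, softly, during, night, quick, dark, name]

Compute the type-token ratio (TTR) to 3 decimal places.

N = 29 tokens, V = 18 types.
TTR = V / N = 18 / 29 = 0.621

0.621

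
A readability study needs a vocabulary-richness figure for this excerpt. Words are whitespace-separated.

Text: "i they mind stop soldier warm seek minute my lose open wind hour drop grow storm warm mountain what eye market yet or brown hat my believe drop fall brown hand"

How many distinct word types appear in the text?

Distinct types: {believe, brown, drop, eye, fall, grow, hand, hat, hour, i, lose, market, mind, minute, mountain, my, open, or, seek, soldier, stop, storm, they, warm, what, wind, yet}
V = 27

27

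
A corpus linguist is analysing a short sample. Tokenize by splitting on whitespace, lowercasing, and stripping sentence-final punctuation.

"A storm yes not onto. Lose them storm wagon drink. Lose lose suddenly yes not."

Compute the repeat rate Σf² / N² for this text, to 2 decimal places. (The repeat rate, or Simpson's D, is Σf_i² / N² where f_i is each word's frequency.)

Frequencies: lose:3, storm:2, yes:2, not:2, a:1, onto:1, them:1, wagon:1, drink:1, suddenly:1
Σf² = 27; N² = 225
Repeat rate = 27 / 225 = 0.12

0.12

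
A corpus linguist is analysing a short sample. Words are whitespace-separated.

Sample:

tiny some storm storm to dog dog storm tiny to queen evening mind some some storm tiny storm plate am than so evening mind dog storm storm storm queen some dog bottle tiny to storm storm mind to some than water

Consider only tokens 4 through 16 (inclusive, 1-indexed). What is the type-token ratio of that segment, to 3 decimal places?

Segment tokens 4–16: storm, to, dog, dog, storm, tiny, to, queen, evening, mind, some, some, storm
Segment N = 13, segment V = 8.
TTR = 8 / 13 = 0.615

0.615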